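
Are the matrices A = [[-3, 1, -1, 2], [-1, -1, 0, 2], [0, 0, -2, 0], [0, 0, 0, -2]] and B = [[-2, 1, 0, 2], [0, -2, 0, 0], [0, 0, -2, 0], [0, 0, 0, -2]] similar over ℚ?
No.

Both have characteristic polynomial (x + 2)^4, but the minimal polynomial of A is (x + 2)^3 while the minimal polynomial of B is (x + 2)^2. The minimal polynomial is a similarity invariant, so A and B are not similar.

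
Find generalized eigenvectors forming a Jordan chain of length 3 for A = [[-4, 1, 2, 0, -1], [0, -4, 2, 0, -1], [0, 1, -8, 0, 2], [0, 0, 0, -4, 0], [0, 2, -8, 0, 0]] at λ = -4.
We seek v_1 ∈ ker((A + 4I)^3) \ ker((A + 4I)^2), then set v_{i+1} = (A + 4I) v_i.

One such chain is v_1 = [[0, 0, 1, -1, 1]]^T, v_2 = [[1, 1, -2, 0, -4]]^T, v_3 = [[1, 0, 1, 0, 2]]^T. Check: (A + 4I) v_3 = [[0, 0, 0, 0, 0]]^T = 0.

v_1 = [[0, 0, 1, -1, 1]]^T, v_2 = [[1, 1, -2, 0, -4]]^T, v_3 = [[1, 0, 1, 0, 2]]^T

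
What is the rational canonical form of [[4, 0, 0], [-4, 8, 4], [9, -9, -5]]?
R = [[4, 0, 0], [0, 0, 4], [0, 1, 3]]

The invariant factors of A (the non-unit diagonal entries of the Smith normal form of xI - A over ℚ[x]) are x - 4, (x - 4)(x + 1), each dividing the next. The characteristic polynomial is their product, (x - 4)^2(x + 1).

The rational canonical form is the block-diagonal matrix of companion matrices C(f_i):
R = [[4, 0, 0], [0, 0, 4], [0, 1, 3]].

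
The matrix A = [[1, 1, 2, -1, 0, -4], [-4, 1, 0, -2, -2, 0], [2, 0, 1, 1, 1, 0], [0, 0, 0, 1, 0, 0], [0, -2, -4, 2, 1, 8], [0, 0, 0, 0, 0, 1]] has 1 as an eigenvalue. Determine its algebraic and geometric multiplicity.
The characteristic polynomial is (x - 1)^6, so the factor x - 1 appears with exponent 6: the algebraic multiplicity is 6.

rank(A - I) = 2, so the eigenspace has dimension 6 - 2 = 4: the geometric multiplicity is 4.

Since 4 < 6, A is not diagonalizable.

algebraic multiplicity 6, geometric multiplicity 4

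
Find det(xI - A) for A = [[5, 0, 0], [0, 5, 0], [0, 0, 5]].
xI - A = [[x - 5, 0, 0], [0, x - 5, 0], [0, 0, x - 5]].

Expanding det(xI - A) along the first row:
det(xI - A) = + (x - 5)·det([[x - 5, 0], [0, x - 5]]) - (0)·det([[0, 0], [0, x - 5]]) + (0)·det([[0, x - 5], [0, 0]]).

Evaluating gives χ_A(x) = x^3 - 15x^2 + 75x - 125 = (x - 5)^3.

χ_A(x) = (x - 5)^3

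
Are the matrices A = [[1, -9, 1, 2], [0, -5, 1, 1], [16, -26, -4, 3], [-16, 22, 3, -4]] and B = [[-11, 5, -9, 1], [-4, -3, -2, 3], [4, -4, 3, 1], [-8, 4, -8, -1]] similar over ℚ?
Two matrices over a field are similar if and only if they have the same invariant factors.

Both A and B have characteristic polynomial (x + 3)^4 and minimal polynomial (x + 3)^2. Computing further, both have invariant factors (x + 3)^2, (x + 3)^2. Hence A and B are similar.

Yes.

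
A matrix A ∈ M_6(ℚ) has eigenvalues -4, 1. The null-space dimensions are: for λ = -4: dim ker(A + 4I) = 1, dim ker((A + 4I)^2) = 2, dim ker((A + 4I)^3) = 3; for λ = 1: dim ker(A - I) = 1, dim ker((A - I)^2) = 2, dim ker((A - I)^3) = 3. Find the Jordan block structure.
λ = -4: successive nullity increments [1, 1, 1] count blocks of size ≥ k; block sizes are [3].
λ = 1: successive nullity increments [1, 1, 1] count blocks of size ≥ k; block sizes are [3].

Jordan blocks: (-4, 3), (1, 3)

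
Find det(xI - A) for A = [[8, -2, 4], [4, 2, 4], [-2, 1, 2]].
xI - A = [[x - 8, 2, -4], [-4, x - 2, -4], [2, -1, x - 2]].

Expanding det(xI - A) along the first row:
det(xI - A) = + (x - 8)·det([[x - 2, -4], [-1, x - 2]]) - (2)·det([[-4, -4], [2, x - 2]]) + (-4)·det([[-4, x - 2], [2, -1]]).

Evaluating gives χ_A(x) = x^3 - 12x^2 + 48x - 64 = (x - 4)^3.

χ_A(x) = (x - 4)^3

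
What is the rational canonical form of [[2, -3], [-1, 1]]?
The invariant factors of A (the non-unit diagonal entries of the Smith normal form of xI - A over ℚ[x]) are x^2 - 3x - 1, each dividing the next. The characteristic polynomial is their product, x^2 - 3x - 1.

The rational canonical form is the block-diagonal matrix of companion matrices C(f_i):
R = [[0, 1], [1, 3]].

Note the characteristic polynomial does not split into linear factors over ℚ, so A has no Jordan form over ℚ; the rational canonical form exists over any field.

R = [[0, 1], [1, 3]]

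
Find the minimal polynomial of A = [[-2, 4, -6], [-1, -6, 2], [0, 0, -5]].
m_A(x) = (x + 4)^2(x + 5)

The characteristic polynomial factors as (x + 4)^2(x + 5). The minimal polynomial is ∏(x - λ)^{k_λ} where k_λ is the size of the largest Jordan block at λ.

For λ = -5: rank(A + 5I) = 2, and the largest Jordan block has size 1 (the smallest k with rank((A + 5I)^k) = rank((A + 5I)^(k+1))).
For λ = -4: rank(A + 4I) = 2, and the largest Jordan block has size 2 (the smallest k with rank((A + 4I)^k) = rank((A + 4I)^(k+1))).

So m_A(x) = (x + 4)^2(x + 5).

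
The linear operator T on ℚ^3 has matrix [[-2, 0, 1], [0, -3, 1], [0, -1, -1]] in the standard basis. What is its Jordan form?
The characteristic polynomial is det(xI - A) = (x + 2)^3, so the eigenvalues are -2 (algebraic multiplicity 3).

For λ = -2: rank(A + 2I) = 2, rank((A + 2I)^2) = 1, rank((A + 2I)^3) = 0. The eigenspace has dimension 3 - 2 = 1, so there is 1 Jordan block; the rank sequence gives block sizes [3].

Assembling the blocks gives the Jordan form J above.

J = [[-2, 1, 0], [0, -2, 1], [0, 0, -2]]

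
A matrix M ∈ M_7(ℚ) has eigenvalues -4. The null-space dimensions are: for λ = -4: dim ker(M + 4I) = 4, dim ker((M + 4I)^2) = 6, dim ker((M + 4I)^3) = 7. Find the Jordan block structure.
λ = -4: successive nullity increments [4, 2, 1] count blocks of size ≥ k; block sizes are [3, 2, 1, 1].

Jordan blocks: (-4, 3), (-4, 2), (-4, 1), (-4, 1)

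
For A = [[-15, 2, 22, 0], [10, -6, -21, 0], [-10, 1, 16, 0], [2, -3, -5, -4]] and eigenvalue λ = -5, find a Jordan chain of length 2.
We seek v_1 ∈ ker((A + 5I)^2) \ ker(A + 5I), then set v_{i+1} = (A + 5I) v_i.

One such chain is v_1 = [[0, 1, 0, 1]]^T, v_2 = [[2, -1, 1, -2]]^T. Check: (A + 5I) v_2 = [[0, 0, 0, 0]]^T = 0.

v_1 = [[0, 1, 0, 1]]^T, v_2 = [[2, -1, 1, -2]]^T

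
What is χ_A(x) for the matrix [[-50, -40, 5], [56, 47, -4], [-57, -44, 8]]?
χ_A(x) = (x - 5)^2(x + 5)

xI - A = [[x + 50, 40, -5], [-56, x - 47, 4], [57, 44, x - 8]].

Expanding det(xI - A) along the first row:
det(xI - A) = + (x + 50)·det([[x - 47, 4], [44, x - 8]]) - (40)·det([[-56, 4], [57, x - 8]]) + (-5)·det([[-56, x - 47], [57, 44]]).

Evaluating gives χ_A(x) = x^3 - 5x^2 - 25x + 125 = (x - 5)^2(x + 5).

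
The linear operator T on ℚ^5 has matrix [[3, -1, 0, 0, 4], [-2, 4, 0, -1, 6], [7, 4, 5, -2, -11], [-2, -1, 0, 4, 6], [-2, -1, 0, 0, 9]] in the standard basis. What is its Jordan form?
The characteristic polynomial is det(xI - A) = (x - 5)^5, so the eigenvalues are 5 (algebraic multiplicity 5).

For λ = 5: rank(A - 5I) = 3, rank((A - 5I)^2) = 1, rank((A - 5I)^3) = 0. The eigenspace has dimension 5 - 3 = 2, so there are 2 Jordan blocks; the rank sequence gives block sizes [3, 2].

Assembling the blocks gives the Jordan form J above.

J = [[5, 1, 0, 0, 0], [0, 5, 1, 0, 0], [0, 0, 5, 0, 0], [0, 0, 0, 5, 1], [0, 0, 0, 0, 5]]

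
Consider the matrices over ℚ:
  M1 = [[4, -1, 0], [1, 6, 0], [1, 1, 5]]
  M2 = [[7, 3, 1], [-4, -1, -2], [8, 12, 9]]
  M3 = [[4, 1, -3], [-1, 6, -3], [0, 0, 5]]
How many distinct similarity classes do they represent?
Characteristic polynomials: χ_{M1} = (x - 5)^3, χ_{M2} = (x - 5)^3, χ_{M3} = (x - 5)^3.

{M1, M2, M3}: invariant factors x - 5, (x - 5)^2.

Matrices are similar if and only if their invariant-factor lists agree; the partition into similarity classes is {M1, M2, M3}.

1 class: {M1, M2, M3}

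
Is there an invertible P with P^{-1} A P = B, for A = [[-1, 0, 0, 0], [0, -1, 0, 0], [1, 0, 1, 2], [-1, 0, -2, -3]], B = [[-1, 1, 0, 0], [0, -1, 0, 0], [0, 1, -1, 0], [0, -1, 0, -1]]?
Yes.

Two matrices over a field are similar if and only if they have the same invariant factors.

Both A and B have characteristic polynomial (x + 1)^4 and minimal polynomial (x + 1)^2. Computing further, both have invariant factors x + 1, x + 1, (x + 1)^2. Hence A and B are similar.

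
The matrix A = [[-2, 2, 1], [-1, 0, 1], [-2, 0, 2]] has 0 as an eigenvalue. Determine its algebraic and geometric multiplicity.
algebraic multiplicity 3, geometric multiplicity 1

The characteristic polynomial is x^3, so the factor x appears with exponent 3: the algebraic multiplicity is 3.

rank(A) = 2, so the eigenspace has dimension 3 - 2 = 1: the geometric multiplicity is 1.

Since 1 < 3, A is not diagonalizable.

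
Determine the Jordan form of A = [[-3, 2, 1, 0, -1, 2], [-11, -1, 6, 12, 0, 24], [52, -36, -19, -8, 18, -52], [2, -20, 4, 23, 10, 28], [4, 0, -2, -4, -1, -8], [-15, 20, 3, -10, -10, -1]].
The characteristic polynomial is det(xI - A) = (x - 3)(x + 1)^5, so the eigenvalues are -1 (algebraic multiplicity 5), 3 (algebraic multiplicity 1).

For λ = -1: rank(A + I) = 4, rank((A + I)^2) = 2, rank((A + I)^3) = 1. The eigenspace has dimension 6 - 4 = 2, so there are 2 Jordan blocks; the rank sequence gives block sizes [3, 2].

For λ = 3: algebraic multiplicity 1 gives one 1×1 block.

Assembling the blocks gives the Jordan form J above.

J = [[-1, 1, 0, 0, 0, 0], [0, -1, 1, 0, 0, 0], [0, 0, -1, 0, 0, 0], [0, 0, 0, -1, 1, 0], [0, 0, 0, 0, -1, 0], [0, 0, 0, 0, 0, 3]]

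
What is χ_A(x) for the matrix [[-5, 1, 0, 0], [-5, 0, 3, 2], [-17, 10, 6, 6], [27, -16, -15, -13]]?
χ_A(x) = (x + 3)^4

xI - A = [[x + 5, -1, 0, 0], [5, x, -3, -2], [17, -10, x - 6, -6], [-27, 16, 15, x + 13]].

Expanding det(xI - A) along the first row:
det(xI - A) = + (x + 5)·det([[x, -3, -2], [-10, x - 6, -6], [16, 15, x + 13]]) - (-1)·det([[5, -3, -2], [17, x - 6, -6], [-27, 15, x + 13]]) + (0)·det([[5, x, -2], [17, -10, -6], [-27, 16, x + 13]]) - (0)·det([[5, x, -3], [17, -10, x - 6], [-27, 16, 15]]).

Evaluating gives χ_A(x) = x^4 + 12x^3 + 54x^2 + 108x + 81 = (x + 3)^4.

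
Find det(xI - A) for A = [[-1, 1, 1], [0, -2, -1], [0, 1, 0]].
xI - A = [[x + 1, -1, -1], [0, x + 2, 1], [0, -1, x]].

Expanding det(xI - A) along the first row:
det(xI - A) = + (x + 1)·det([[x + 2, 1], [-1, x]]) - (-1)·det([[0, 1], [0, x]]) + (-1)·det([[0, x + 2], [0, -1]]).

Evaluating gives χ_A(x) = x^3 + 3x^2 + 3x + 1 = (x + 1)^3.

χ_A(x) = (x + 1)^3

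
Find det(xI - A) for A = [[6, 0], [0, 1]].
xI - A = [[x - 6, 0], [0, x - 1]].

Expanding det(xI - A) along the first row:
det(xI - A) = + (x - 6)·det([[x - 1]]) - (0)·det([[0]]).

Evaluating gives χ_A(x) = x^2 - 7x + 6 = (x - 6)(x - 1).

χ_A(x) = (x - 6)(x - 1)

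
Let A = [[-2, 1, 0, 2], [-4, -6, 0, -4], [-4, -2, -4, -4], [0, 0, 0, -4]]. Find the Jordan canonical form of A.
The characteristic polynomial is det(xI - A) = (x + 4)^4, so the eigenvalues are -4 (algebraic multiplicity 4).

For λ = -4: rank(A + 4I) = 1, rank((A + 4I)^2) = 0. The eigenspace has dimension 4 - 1 = 3, so there are 3 Jordan blocks; the rank sequence gives block sizes [2, 1, 1].

Assembling the blocks gives the Jordan form J above.

J = [[-4, 1, 0, 0], [0, -4, 0, 0], [0, 0, -4, 0], [0, 0, 0, -4]]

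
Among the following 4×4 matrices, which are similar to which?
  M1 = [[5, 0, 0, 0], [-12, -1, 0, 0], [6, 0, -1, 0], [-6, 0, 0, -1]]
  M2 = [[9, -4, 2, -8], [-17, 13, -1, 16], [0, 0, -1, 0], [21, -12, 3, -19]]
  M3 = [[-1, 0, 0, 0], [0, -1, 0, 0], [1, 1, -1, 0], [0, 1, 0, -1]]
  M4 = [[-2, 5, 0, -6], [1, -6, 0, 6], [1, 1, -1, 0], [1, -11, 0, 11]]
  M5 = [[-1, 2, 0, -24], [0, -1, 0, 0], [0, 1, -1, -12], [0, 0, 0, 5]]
3 classes: {M1}, {M2, M4, M5}, {M3}

Characteristic polynomials: χ_{M1} = (x - 5)(x + 1)^3, χ_{M2} = (x - 5)(x + 1)^3, χ_{M3} = (x + 1)^4, χ_{M4} = (x - 5)(x + 1)^3, χ_{M5} = (x - 5)(x + 1)^3.

{M1}: invariant factors x + 1, x + 1, (x - 5)(x + 1).

{M2, M4, M5}: invariant factors x + 1, (x - 5)(x + 1)^2.

{M3}: invariant factors (x + 1)^2, (x + 1)^2.

Matrices are similar if and only if their invariant-factor lists agree; the partition into similarity classes is {M1}, {M2, M4, M5}, {M3}.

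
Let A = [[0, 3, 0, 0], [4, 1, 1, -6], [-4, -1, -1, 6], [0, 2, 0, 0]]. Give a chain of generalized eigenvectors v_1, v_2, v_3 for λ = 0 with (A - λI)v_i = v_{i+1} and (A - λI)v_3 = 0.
v_1 = [[0, 0, 1, 0]]^T, v_2 = [[0, 1, -1, 0]]^T, v_3 = [[3, 0, 0, 2]]^T

We seek v_1 ∈ ker(A^3) \ ker(A^2), then set v_{i+1} = A v_i.

One such chain is v_1 = [[0, 0, 1, 0]]^T, v_2 = [[0, 1, -1, 0]]^T, v_3 = [[3, 0, 0, 2]]^T. Check: A v_3 = [[0, 0, 0, 0]]^T = 0.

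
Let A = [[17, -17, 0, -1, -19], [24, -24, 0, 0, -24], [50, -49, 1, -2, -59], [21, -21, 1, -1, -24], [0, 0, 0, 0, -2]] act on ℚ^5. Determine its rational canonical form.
R = [[-2, 0, 0, 0, 0], [0, 0, 0, 0, -24], [0, 1, 0, 0, -36], [0, 0, 1, 0, -22], [0, 0, 0, 1, -7]]

The invariant factors of A (the non-unit diagonal entries of the Smith normal form of xI - A over ℚ[x]) are x + 2, (x + 2)^2(x^2 + 3x + 6), each dividing the next. The characteristic polynomial is their product, (x + 2)^3(x^2 + 3x + 6).

The rational canonical form is the block-diagonal matrix of companion matrices C(f_i):
R = [[-2, 0, 0, 0, 0], [0, 0, 0, 0, -24], [0, 1, 0, 0, -36], [0, 0, 1, 0, -22], [0, 0, 0, 1, -7]].

Note the characteristic polynomial does not split into linear factors over ℚ, so A has no Jordan form over ℚ; the rational canonical form exists over any field.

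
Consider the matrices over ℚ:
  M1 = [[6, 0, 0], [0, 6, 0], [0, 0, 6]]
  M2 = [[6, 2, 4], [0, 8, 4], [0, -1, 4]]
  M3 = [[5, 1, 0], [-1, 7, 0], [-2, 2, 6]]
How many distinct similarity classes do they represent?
2 classes: {M1}, {M2, M3}

Characteristic polynomials: χ_{M1} = (x - 6)^3, χ_{M2} = (x - 6)^3, χ_{M3} = (x - 6)^3.

{M1}: invariant factors x - 6, x - 6, x - 6.

{M2, M3}: invariant factors x - 6, (x - 6)^2.

Matrices are similar if and only if their invariant-factor lists agree; the partition into similarity classes is {M1}, {M2, M3}.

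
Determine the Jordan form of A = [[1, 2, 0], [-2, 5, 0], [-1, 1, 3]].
J = [[3, 1, 0], [0, 3, 0], [0, 0, 3]]

The characteristic polynomial is det(xI - A) = (x - 3)^3, so the eigenvalues are 3 (algebraic multiplicity 3).

For λ = 3: rank(A - 3I) = 1, rank((A - 3I)^2) = 0. The eigenspace has dimension 3 - 1 = 2, so there are 2 Jordan blocks; the rank sequence gives block sizes [2, 1].

Assembling the blocks gives the Jordan form J above.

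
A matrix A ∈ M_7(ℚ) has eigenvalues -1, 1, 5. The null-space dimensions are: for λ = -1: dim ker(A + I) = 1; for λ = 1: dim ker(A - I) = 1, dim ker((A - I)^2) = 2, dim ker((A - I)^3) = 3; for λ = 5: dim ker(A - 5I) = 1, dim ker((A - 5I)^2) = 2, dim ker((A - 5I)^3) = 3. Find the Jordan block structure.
Jordan blocks: (-1, 1), (1, 3), (5, 3)

λ = -1: successive nullity increments [1] count blocks of size ≥ k; block sizes are [1].
λ = 1: successive nullity increments [1, 1, 1] count blocks of size ≥ k; block sizes are [3].
λ = 5: successive nullity increments [1, 1, 1] count blocks of size ≥ k; block sizes are [3].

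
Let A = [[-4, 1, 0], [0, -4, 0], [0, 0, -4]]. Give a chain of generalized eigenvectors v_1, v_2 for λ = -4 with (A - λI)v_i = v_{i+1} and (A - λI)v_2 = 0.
v_1 = [[1, 1, -2]]^T, v_2 = [[1, 0, 0]]^T

We seek v_1 ∈ ker((A + 4I)^2) \ ker(A + 4I), then set v_{i+1} = (A + 4I) v_i.

One such chain is v_1 = [[1, 1, -2]]^T, v_2 = [[1, 0, 0]]^T. Check: (A + 4I) v_2 = [[0, 0, 0]]^T = 0.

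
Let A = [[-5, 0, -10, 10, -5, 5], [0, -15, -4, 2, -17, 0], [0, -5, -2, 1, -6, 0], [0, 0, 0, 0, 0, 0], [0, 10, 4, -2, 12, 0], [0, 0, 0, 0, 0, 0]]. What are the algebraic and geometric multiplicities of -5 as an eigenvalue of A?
The characteristic polynomial is x^4(x + 5)^2, so the factor x + 5 appears with exponent 2: the algebraic multiplicity is 2.

rank(A + 5I) = 4, so the eigenspace has dimension 6 - 4 = 2: the geometric multiplicity is 2.

algebraic multiplicity 2, geometric multiplicity 2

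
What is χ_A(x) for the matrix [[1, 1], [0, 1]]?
χ_A(x) = (x - 1)^2

xI - A = [[x - 1, -1], [0, x - 1]].

Expanding det(xI - A) along the first row:
det(xI - A) = + (x - 1)·det([[x - 1]]) - (-1)·det([[0]]).

Evaluating gives χ_A(x) = x^2 - 2x + 1 = (x - 1)^2.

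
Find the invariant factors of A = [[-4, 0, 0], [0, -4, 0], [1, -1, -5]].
x + 4, (x + 4)(x + 5)

The Jordan structure of A has elementary divisors (x + 5), (x + 4), (x + 4). Arranging the block sizes at each eigenvalue in decreasing order and taking row products gives the invariant factors.

Invariant factors (smallest first, each dividing the next): x + 4, (x + 4)(x + 5).

Check: the last factor (x + 4)(x + 5) is the minimal polynomial, and the product (x + 4)^2(x + 5) is the characteristic polynomial.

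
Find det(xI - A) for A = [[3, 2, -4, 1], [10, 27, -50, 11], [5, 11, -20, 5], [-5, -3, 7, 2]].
χ_A(x) = (x - 3)^4

xI - A = [[x - 3, -2, 4, -1], [-10, x - 27, 50, -11], [-5, -11, x + 20, -5], [5, 3, -7, x - 2]].

Expanding det(xI - A) along the first row:
det(xI - A) = + (x - 3)·det([[x - 27, 50, -11], [-11, x + 20, -5], [3, -7, x - 2]]) - (-2)·det([[-10, 50, -11], [-5, x + 20, -5], [5, -7, x - 2]]) + (4)·det([[-10, x - 27, -11], [-5, -11, -5], [5, 3, x - 2]]) - (-1)·det([[-10, x - 27, 50], [-5, -11, x + 20], [5, 3, -7]]).

Evaluating gives χ_A(x) = x^4 - 12x^3 + 54x^2 - 108x + 81 = (x - 3)^4.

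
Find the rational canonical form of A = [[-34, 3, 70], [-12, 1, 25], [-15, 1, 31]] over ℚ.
R = [[0, 0, -3], [1, 0, -4], [0, 1, -2]]

The invariant factors of A (the non-unit diagonal entries of the Smith normal form of xI - A over ℚ[x]) are (x + 1)(x^2 + x + 3), each dividing the next. The characteristic polynomial is their product, (x + 1)(x^2 + x + 3).

The rational canonical form is the block-diagonal matrix of companion matrices C(f_i):
R = [[0, 0, -3], [1, 0, -4], [0, 1, -2]].

Note the characteristic polynomial does not split into linear factors over ℚ, so A has no Jordan form over ℚ; the rational canonical form exists over any field.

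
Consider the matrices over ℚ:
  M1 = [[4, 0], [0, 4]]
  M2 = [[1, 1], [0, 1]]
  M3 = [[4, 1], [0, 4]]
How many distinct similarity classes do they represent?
3 classes: {M1}, {M2}, {M3}

Characteristic polynomials: χ_{M1} = (x - 4)^2, χ_{M2} = (x - 1)^2, χ_{M3} = (x - 4)^2.

{M1}: invariant factors x - 4, x - 4.

{M2}: invariant factors (x - 1)^2.

{M3}: invariant factors (x - 4)^2.

Matrices are similar if and only if their invariant-factor lists agree; the partition into similarity classes is {M1}, {M2}, {M3}.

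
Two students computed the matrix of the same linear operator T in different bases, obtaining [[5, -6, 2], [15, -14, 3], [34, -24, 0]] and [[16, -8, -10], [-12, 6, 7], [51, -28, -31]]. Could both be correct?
Two matrices over a field are similar if and only if they have the same invariant factors.

Both A and B have characteristic polynomial (x + 2)^2(x + 5) and minimal polynomial (x + 2)^2(x + 5). Computing further, both have invariant factors (x + 2)^2(x + 5). Hence A and B are similar.

Yes.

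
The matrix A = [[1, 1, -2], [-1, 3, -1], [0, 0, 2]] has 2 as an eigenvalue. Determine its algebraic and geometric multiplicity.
algebraic multiplicity 3, geometric multiplicity 1

The characteristic polynomial is (x - 2)^3, so the factor x - 2 appears with exponent 3: the algebraic multiplicity is 3.

rank(A - 2I) = 2, so the eigenspace has dimension 3 - 2 = 1: the geometric multiplicity is 1.

Since 1 < 3, A is not diagonalizable.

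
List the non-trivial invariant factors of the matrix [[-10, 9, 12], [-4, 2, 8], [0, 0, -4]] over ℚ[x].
The Jordan structure of A has elementary divisors (x + 4)^2, (x + 4). Arranging the block sizes at each eigenvalue in decreasing order and taking row products gives the invariant factors.

Invariant factors (smallest first, each dividing the next): x + 4, (x + 4)^2.

Check: the last factor (x + 4)^2 is the minimal polynomial, and the product (x + 4)^3 is the characteristic polynomial.

x + 4, (x + 4)^2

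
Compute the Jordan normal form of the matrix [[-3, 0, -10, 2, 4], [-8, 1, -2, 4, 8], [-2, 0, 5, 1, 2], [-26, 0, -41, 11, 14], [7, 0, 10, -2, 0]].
J = [[1, 0, 0, 0, 0], [0, 1, 0, 0, 0], [0, 0, 4, 1, 0], [0, 0, 0, 4, 0], [0, 0, 0, 0, 4]]

The characteristic polynomial is det(xI - A) = (x - 4)^3(x - 1)^2, so the eigenvalues are 1 (algebraic multiplicity 2), 4 (algebraic multiplicity 3).

For λ = 1: rank(A - I) = 3. The eigenspace has dimension 5 - 3 = 2, so there are 2 Jordan blocks; the rank sequence gives block sizes [1, 1].

For λ = 4: rank(A - 4I) = 3, rank((A - 4I)^2) = 2. The eigenspace has dimension 5 - 3 = 2, so there are 2 Jordan blocks; the rank sequence gives block sizes [2, 1].

Assembling the blocks gives the Jordan form J above.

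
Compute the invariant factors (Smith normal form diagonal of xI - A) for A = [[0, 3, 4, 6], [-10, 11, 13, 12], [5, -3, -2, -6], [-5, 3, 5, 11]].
The Jordan structure of A has elementary divisors (x - 5)^3, (x - 5). Arranging the block sizes at each eigenvalue in decreasing order and taking row products gives the invariant factors.

Invariant factors (smallest first, each dividing the next): x - 5, (x - 5)^3.

Check: the last factor (x - 5)^3 is the minimal polynomial, and the product (x - 5)^4 is the characteristic polynomial.

x - 5, (x - 5)^3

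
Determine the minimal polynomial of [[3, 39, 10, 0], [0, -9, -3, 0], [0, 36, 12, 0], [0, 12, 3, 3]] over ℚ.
m_A(x) = x(x - 3)^2

The characteristic polynomial factors as x(x - 3)^3. The minimal polynomial is ∏(x - λ)^{k_λ} where k_λ is the size of the largest Jordan block at λ.

For λ = 0: rank(A) = 3, and the largest Jordan block has size 1 (the smallest k with rank(A^k) = rank(A^(k+1))).
For λ = 3: rank(A - 3I) = 2, and the largest Jordan block has size 2 (the smallest k with rank((A - 3I)^k) = rank((A - 3I)^(k+1))).

So m_A(x) = x(x - 3)^2.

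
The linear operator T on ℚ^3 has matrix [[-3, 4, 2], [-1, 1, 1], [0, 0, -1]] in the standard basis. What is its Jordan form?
J = [[-1, 1, 0], [0, -1, 0], [0, 0, -1]]

The characteristic polynomial is det(xI - A) = (x + 1)^3, so the eigenvalues are -1 (algebraic multiplicity 3).

For λ = -1: rank(A + I) = 1, rank((A + I)^2) = 0. The eigenspace has dimension 3 - 1 = 2, so there are 2 Jordan blocks; the rank sequence gives block sizes [2, 1].

Assembling the blocks gives the Jordan form J above.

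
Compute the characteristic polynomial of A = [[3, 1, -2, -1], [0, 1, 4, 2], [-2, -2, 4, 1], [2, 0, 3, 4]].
χ_A(x) = (x - 3)^4

xI - A = [[x - 3, -1, 2, 1], [0, x - 1, -4, -2], [2, 2, x - 4, -1], [-2, 0, -3, x - 4]].

Expanding det(xI - A) along the first row:
det(xI - A) = + (x - 3)·det([[x - 1, -4, -2], [2, x - 4, -1], [0, -3, x - 4]]) - (-1)·det([[0, -4, -2], [2, x - 4, -1], [-2, -3, x - 4]]) + (2)·det([[0, x - 1, -2], [2, 2, -1], [-2, 0, x - 4]]) - (1)·det([[0, x - 1, -4], [2, 2, x - 4], [-2, 0, -3]]).

Evaluating gives χ_A(x) = x^4 - 12x^3 + 54x^2 - 108x + 81 = (x - 3)^4.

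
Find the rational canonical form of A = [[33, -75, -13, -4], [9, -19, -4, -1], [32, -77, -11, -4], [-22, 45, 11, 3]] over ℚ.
R = [[0, 0, 0, -3], [1, 0, 0, 10], [0, 1, 0, -12], [0, 0, 1, 6]]

The invariant factors of A (the non-unit diagonal entries of the Smith normal form of xI - A over ℚ[x]) are (x - 3)(x - 1)^3, each dividing the next. The characteristic polynomial is their product, (x - 3)(x - 1)^3.

The rational canonical form is the block-diagonal matrix of companion matrices C(f_i):
R = [[0, 0, 0, -3], [1, 0, 0, 10], [0, 1, 0, -12], [0, 0, 1, 6]].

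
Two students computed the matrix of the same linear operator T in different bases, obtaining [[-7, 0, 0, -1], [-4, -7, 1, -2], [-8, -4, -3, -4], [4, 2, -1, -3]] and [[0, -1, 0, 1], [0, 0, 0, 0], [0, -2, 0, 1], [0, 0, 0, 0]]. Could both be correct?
No.

trace(A) = -20 but trace(B) = 0. The trace is a similarity invariant, so A and B are not similar.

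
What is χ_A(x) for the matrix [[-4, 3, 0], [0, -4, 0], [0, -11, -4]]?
xI - A = [[x + 4, -3, 0], [0, x + 4, 0], [0, 11, x + 4]].

Expanding det(xI - A) along the first row:
det(xI - A) = + (x + 4)·det([[x + 4, 0], [11, x + 4]]) - (-3)·det([[0, 0], [0, x + 4]]) + (0)·det([[0, x + 4], [0, 11]]).

Evaluating gives χ_A(x) = x^3 + 12x^2 + 48x + 64 = (x + 4)^3.

χ_A(x) = (x + 4)^3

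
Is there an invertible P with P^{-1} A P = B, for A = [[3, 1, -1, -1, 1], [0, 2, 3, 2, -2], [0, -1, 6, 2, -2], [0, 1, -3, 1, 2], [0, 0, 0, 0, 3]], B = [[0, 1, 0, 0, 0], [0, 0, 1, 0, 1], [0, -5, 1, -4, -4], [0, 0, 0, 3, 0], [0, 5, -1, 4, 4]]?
No.

trace(A) = 15 but trace(B) = 8. The trace is a similarity invariant, so A and B are not similar.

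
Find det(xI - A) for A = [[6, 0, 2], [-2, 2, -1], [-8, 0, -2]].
χ_A(x) = (x - 2)^3

xI - A = [[x - 6, 0, -2], [2, x - 2, 1], [8, 0, x + 2]].

Expanding det(xI - A) along the first row:
det(xI - A) = + (x - 6)·det([[x - 2, 1], [0, x + 2]]) - (0)·det([[2, 1], [8, x + 2]]) + (-2)·det([[2, x - 2], [8, 0]]).

Evaluating gives χ_A(x) = x^3 - 6x^2 + 12x - 8 = (x - 2)^3.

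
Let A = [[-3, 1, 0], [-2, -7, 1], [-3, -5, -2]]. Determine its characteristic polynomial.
xI - A = [[x + 3, -1, 0], [2, x + 7, -1], [3, 5, x + 2]].

Expanding det(xI - A) along the first row:
det(xI - A) = + (x + 3)·det([[x + 7, -1], [5, x + 2]]) - (-1)·det([[2, -1], [3, x + 2]]) + (0)·det([[2, x + 7], [3, 5]]).

Evaluating gives χ_A(x) = x^3 + 12x^2 + 48x + 64 = (x + 4)^3.

χ_A(x) = (x + 4)^3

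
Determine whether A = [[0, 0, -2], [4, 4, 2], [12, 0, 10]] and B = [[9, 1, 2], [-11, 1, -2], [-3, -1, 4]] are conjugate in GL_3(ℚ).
No.

Both have characteristic polynomial (x - 6)(x - 4)^2, but the minimal polynomial of A is (x - 6)(x - 4) while the minimal polynomial of B is (x - 6)(x - 4)^2. The minimal polynomial is a similarity invariant, so A and B are not similar.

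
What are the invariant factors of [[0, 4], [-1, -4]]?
(x + 2)^2

The Jordan structure of A has elementary divisors (x + 2)^2. Arranging the block sizes at each eigenvalue in decreasing order and taking row products gives the invariant factors.

Invariant factors (smallest first, each dividing the next): (x + 2)^2.

Check: the last factor (x + 2)^2 is the minimal polynomial, and the product (x + 2)^2 is the characteristic polynomial.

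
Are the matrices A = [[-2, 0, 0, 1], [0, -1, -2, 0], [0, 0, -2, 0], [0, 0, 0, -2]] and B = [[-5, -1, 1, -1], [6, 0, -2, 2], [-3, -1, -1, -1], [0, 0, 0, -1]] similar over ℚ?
Two matrices over a field are similar if and only if they have the same invariant factors.

Both A and B have characteristic polynomial (x + 1)(x + 2)^3 and minimal polynomial (x + 1)(x + 2)^2. Computing further, both have invariant factors x + 2, (x + 1)(x + 2)^2. Hence A and B are similar.

Yes.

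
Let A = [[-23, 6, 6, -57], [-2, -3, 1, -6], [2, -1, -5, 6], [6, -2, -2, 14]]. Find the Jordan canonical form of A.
J = [[-5, 0, 0, 0], [0, -4, 1, 0], [0, 0, -4, 0], [0, 0, 0, -4]]

The characteristic polynomial is det(xI - A) = (x + 4)^3(x + 5), so the eigenvalues are -5 (algebraic multiplicity 1), -4 (algebraic multiplicity 3).

For λ = -5: algebraic multiplicity 1 gives one 1×1 block.

For λ = -4: rank(A + 4I) = 2, rank((A + 4I)^2) = 1. The eigenspace has dimension 4 - 2 = 2, so there are 2 Jordan blocks; the rank sequence gives block sizes [2, 1].

Assembling the blocks gives the Jordan form J above.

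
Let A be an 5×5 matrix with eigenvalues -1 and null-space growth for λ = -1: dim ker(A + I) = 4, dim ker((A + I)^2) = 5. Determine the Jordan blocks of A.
Jordan blocks: (-1, 2), (-1, 1), (-1, 1), (-1, 1)

λ = -1: successive nullity increments [4, 1] count blocks of size ≥ k; block sizes are [2, 1, 1, 1].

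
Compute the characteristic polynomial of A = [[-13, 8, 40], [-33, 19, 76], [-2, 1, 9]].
χ_A(x) = (x - 5)^3

xI - A = [[x + 13, -8, -40], [33, x - 19, -76], [2, -1, x - 9]].

Expanding det(xI - A) along the first row:
det(xI - A) = + (x + 13)·det([[x - 19, -76], [-1, x - 9]]) - (-8)·det([[33, -76], [2, x - 9]]) + (-40)·det([[33, x - 19], [2, -1]]).

Evaluating gives χ_A(x) = x^3 - 15x^2 + 75x - 125 = (x - 5)^3.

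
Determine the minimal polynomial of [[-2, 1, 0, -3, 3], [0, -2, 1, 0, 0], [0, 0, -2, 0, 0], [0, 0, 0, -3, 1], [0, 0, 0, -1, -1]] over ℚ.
The characteristic polynomial factors as (x + 2)^5. The minimal polynomial is ∏(x - λ)^{k_λ} where k_λ is the size of the largest Jordan block at λ.

For λ = -2: rank(A + 2I) = 3, and the largest Jordan block has size 3 (the smallest k with rank((A + 2I)^k) = rank((A + 2I)^(k+1))).

So m_A(x) = (x + 2)^3.

m_A(x) = (x + 2)^3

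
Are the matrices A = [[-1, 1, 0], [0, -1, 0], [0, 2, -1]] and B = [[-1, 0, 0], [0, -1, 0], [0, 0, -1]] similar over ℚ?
No.

Both have characteristic polynomial (x + 1)^3, but the minimal polynomial of A is (x + 1)^2 while the minimal polynomial of B is x + 1. The minimal polynomial is a similarity invariant, so A and B are not similar.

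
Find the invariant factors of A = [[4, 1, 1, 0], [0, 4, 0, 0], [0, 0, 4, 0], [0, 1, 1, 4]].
The Jordan structure of A has elementary divisors (x - 4)^2, (x - 4), (x - 4). Arranging the block sizes at each eigenvalue in decreasing order and taking row products gives the invariant factors.

Invariant factors (smallest first, each dividing the next): x - 4, x - 4, (x - 4)^2.

Check: the last factor (x - 4)^2 is the minimal polynomial, and the product (x - 4)^4 is the characteristic polynomial.

x - 4, x - 4, (x - 4)^2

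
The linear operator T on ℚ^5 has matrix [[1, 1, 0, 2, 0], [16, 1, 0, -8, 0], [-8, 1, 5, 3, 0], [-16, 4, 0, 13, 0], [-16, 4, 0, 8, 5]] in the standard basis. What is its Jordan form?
J = [[5, 1, 0, 0, 0], [0, 5, 0, 0, 0], [0, 0, 5, 1, 0], [0, 0, 0, 5, 0], [0, 0, 0, 0, 5]]

The characteristic polynomial is det(xI - A) = (x - 5)^5, so the eigenvalues are 5 (algebraic multiplicity 5).

For λ = 5: rank(A - 5I) = 2, rank((A - 5I)^2) = 0. The eigenspace has dimension 5 - 2 = 3, so there are 3 Jordan blocks; the rank sequence gives block sizes [2, 2, 1].

Assembling the blocks gives the Jordan form J above.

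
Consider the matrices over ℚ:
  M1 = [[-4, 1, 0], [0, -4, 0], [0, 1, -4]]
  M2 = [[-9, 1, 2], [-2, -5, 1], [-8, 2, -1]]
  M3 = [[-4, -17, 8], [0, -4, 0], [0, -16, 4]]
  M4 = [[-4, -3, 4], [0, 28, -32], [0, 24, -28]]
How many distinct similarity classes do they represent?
3 classes: {M1}, {M2}, {M3, M4}

Characteristic polynomials: χ_{M1} = (x + 4)^3, χ_{M2} = (x + 5)^3, χ_{M3} = (x - 4)(x + 4)^2, χ_{M4} = (x - 4)(x + 4)^2.

{M1}: invariant factors x + 4, (x + 4)^2.

{M2}: invariant factors (x + 5)^3.

{M3, M4}: invariant factors (x - 4)(x + 4)^2.

Matrices are similar if and only if their invariant-factor lists agree; the partition into similarity classes is {M1}, {M2}, {M3, M4}.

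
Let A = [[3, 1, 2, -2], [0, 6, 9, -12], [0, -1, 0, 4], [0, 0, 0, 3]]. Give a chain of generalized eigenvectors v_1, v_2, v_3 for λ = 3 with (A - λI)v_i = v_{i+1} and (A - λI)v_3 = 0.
We seek v_1 ∈ ker((A - 3I)^3) \ ker((A - 3I)^2), then set v_{i+1} = (A - 3I) v_i.

One such chain is v_1 = [[0, 0, -1, -1]]^T, v_2 = [[0, 3, -1, 0]]^T, v_3 = [[1, 0, 0, 0]]^T. Check: (A - 3I) v_3 = [[0, 0, 0, 0]]^T = 0.

v_1 = [[0, 0, -1, -1]]^T, v_2 = [[0, 3, -1, 0]]^T, v_3 = [[1, 0, 0, 0]]^T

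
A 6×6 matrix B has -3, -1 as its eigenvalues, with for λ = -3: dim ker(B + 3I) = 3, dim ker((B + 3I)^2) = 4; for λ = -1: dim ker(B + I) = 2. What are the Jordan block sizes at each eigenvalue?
Jordan blocks: (-3, 2), (-3, 1), (-3, 1), (-1, 1), (-1, 1)

λ = -3: successive nullity increments [3, 1] count blocks of size ≥ k; block sizes are [2, 1, 1].
λ = -1: successive nullity increments [2] count blocks of size ≥ k; block sizes are [1, 1].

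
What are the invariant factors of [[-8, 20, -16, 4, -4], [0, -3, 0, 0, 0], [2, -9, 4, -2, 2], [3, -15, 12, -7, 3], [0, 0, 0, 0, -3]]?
The Jordan structure of A has elementary divisors (x + 4), (x + 4), (x + 3)^2, (x + 3). Arranging the block sizes at each eigenvalue in decreasing order and taking row products gives the invariant factors.

Invariant factors (smallest first, each dividing the next): (x + 3)(x + 4), (x + 3)^2(x + 4).

Check: the last factor (x + 3)^2(x + 4) is the minimal polynomial, and the product (x + 3)^3(x + 4)^2 is the characteristic polynomial.

(x + 3)(x + 4), (x + 3)^2(x + 4)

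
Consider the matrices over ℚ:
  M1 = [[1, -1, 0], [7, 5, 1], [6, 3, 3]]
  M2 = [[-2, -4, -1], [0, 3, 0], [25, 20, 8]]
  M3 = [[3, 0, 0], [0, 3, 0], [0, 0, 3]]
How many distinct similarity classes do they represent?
Characteristic polynomials: χ_{M1} = (x - 3)^3, χ_{M2} = (x - 3)^3, χ_{M3} = (x - 3)^3.

{M1}: invariant factors (x - 3)^3.

{M2}: invariant factors x - 3, (x - 3)^2.

{M3}: invariant factors x - 3, x - 3, x - 3.

Matrices are similar if and only if their invariant-factor lists agree; the partition into similarity classes is {M1}, {M2}, {M3}.

3 classes: {M1}, {M2}, {M3}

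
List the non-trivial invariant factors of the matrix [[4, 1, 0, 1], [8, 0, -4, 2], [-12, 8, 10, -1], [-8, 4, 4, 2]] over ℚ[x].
(x - 4)^2, (x - 4)^2

The Jordan structure of A has elementary divisors (x - 4)^2, (x - 4)^2. Arranging the block sizes at each eigenvalue in decreasing order and taking row products gives the invariant factors.

Invariant factors (smallest first, each dividing the next): (x - 4)^2, (x - 4)^2.

Check: the last factor (x - 4)^2 is the minimal polynomial, and the product (x - 4)^4 is the characteristic polynomial.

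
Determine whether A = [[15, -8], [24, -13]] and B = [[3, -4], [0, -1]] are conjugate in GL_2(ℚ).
Two matrices over a field are similar if and only if they have the same invariant factors.

Both A and B have characteristic polynomial (x - 3)(x + 1) and minimal polynomial (x - 3)(x + 1). Computing further, both have invariant factors (x - 3)(x + 1). Hence A and B are similar.

Yes.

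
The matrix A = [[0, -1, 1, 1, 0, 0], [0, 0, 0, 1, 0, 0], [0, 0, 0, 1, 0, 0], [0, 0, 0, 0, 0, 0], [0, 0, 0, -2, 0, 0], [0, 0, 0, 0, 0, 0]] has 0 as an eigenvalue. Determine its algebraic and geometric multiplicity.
algebraic multiplicity 6, geometric multiplicity 4

The characteristic polynomial is x^6, so the factor x appears with exponent 6: the algebraic multiplicity is 6.

rank(A) = 2, so the eigenspace has dimension 6 - 2 = 4: the geometric multiplicity is 4.

Since 4 < 6, A is not diagonalizable.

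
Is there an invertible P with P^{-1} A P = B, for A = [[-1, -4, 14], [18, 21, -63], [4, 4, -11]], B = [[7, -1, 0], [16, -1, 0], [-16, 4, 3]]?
Two matrices over a field are similar if and only if they have the same invariant factors.

Both A and B have characteristic polynomial (x - 3)^3 and minimal polynomial (x - 3)^2. Computing further, both have invariant factors x - 3, (x - 3)^2. Hence A and B are similar.

Yes.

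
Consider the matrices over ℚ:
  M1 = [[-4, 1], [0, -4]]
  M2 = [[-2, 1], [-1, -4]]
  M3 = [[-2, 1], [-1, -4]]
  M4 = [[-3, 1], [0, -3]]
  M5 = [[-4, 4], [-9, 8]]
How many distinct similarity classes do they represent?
Characteristic polynomials: χ_{M1} = (x + 4)^2, χ_{M2} = (x + 3)^2, χ_{M3} = (x + 3)^2, χ_{M4} = (x + 3)^2, χ_{M5} = (x - 2)^2.

{M1}: invariant factors (x + 4)^2.

{M2, M3, M4}: invariant factors (x + 3)^2.

{M5}: invariant factors (x - 2)^2.

Matrices are similar if and only if their invariant-factor lists agree; the partition into similarity classes is {M1}, {M2, M3, M4}, {M5}.

3 classes: {M1}, {M2, M3, M4}, {M5}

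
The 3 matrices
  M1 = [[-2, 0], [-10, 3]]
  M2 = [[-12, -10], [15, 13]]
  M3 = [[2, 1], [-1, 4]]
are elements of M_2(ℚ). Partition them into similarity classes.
Characteristic polynomials: χ_{M1} = (x - 3)(x + 2), χ_{M2} = (x - 3)(x + 2), χ_{M3} = (x - 3)^2.

{M1, M2}: invariant factors (x - 3)(x + 2).

{M3}: invariant factors (x - 3)^2.

Matrices are similar if and only if their invariant-factor lists agree; the partition into similarity classes is {M1, M2}, {M3}.

2 classes: {M1, M2}, {M3}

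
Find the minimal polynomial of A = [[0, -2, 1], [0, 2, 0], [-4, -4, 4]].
The characteristic polynomial factors as (x - 2)^3. The minimal polynomial is ∏(x - λ)^{k_λ} where k_λ is the size of the largest Jordan block at λ.

For λ = 2: rank(A - 2I) = 1, and the largest Jordan block has size 2 (the smallest k with rank((A - 2I)^k) = rank((A - 2I)^(k+1))).

So m_A(x) = (x - 2)^2.

m_A(x) = (x - 2)^2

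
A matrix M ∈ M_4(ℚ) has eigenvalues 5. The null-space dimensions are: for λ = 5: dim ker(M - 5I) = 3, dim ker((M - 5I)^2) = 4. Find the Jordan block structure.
λ = 5: successive nullity increments [3, 1] count blocks of size ≥ k; block sizes are [2, 1, 1].

Jordan blocks: (5, 2), (5, 1), (5, 1)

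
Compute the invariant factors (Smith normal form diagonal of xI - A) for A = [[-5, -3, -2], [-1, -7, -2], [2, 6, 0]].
The Jordan structure of A has elementary divisors (x + 4)^2, (x + 4). Arranging the block sizes at each eigenvalue in decreasing order and taking row products gives the invariant factors.

Invariant factors (smallest first, each dividing the next): x + 4, (x + 4)^2.

Check: the last factor (x + 4)^2 is the minimal polynomial, and the product (x + 4)^3 is the characteristic polynomial.

x + 4, (x + 4)^2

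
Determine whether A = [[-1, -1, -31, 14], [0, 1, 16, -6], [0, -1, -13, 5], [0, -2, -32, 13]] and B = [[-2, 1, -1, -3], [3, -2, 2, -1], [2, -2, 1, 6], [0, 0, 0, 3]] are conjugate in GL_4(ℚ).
Two matrices over a field are similar if and only if they have the same invariant factors.

Both A and B have characteristic polynomial (x - 3)(x + 1)^3 and minimal polynomial (x - 3)(x + 1)^3. Computing further, both have invariant factors (x - 3)(x + 1)^3. Hence A and B are similar.

Yes.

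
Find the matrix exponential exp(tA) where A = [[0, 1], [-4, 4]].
e^{tA} = [[(1 - 2*t)*e^{2*t}, t*e^{2*t}], [-4*t*e^{2*t}, (2*t + 1)*e^{2*t}]]

A has Jordan form J = [[2, 1], [0, 2]] with A = PJP^{-1}, so e^{tA} = P e^{tJ} P^{-1}.

For a Jordan block J_k(λ), e^{tJ_k(λ)} = e^{λt} · (I + tN + t^2 N^2/2! + ... + t^{k-1} N^{k-1}/(k-1)!) where N is the nilpotent superdiagonal part.

Assembling the blocks and conjugating back gives the entries of e^{tA} as shown above.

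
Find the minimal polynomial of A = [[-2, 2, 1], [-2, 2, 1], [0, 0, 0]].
m_A(x) = x^2

The characteristic polynomial factors as x^3. The minimal polynomial is ∏(x - λ)^{k_λ} where k_λ is the size of the largest Jordan block at λ.

For λ = 0: rank(A) = 1, and the largest Jordan block has size 2 (the smallest k with rank(A^k) = rank(A^(k+1))).

So m_A(x) = x^2.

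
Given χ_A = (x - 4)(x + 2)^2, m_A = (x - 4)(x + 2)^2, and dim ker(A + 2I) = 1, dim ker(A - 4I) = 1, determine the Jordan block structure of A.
Jordan blocks: (-2, 2), (4, 1)

λ = -2: algebraic multiplicity 2 (exponent in χ_A), largest block size 2 (exponent in m_A), 1 block (geometric multiplicity). This forces block sizes [2].
λ = 4: algebraic multiplicity 1 (exponent in χ_A), largest block size 1 (exponent in m_A), 1 block (geometric multiplicity). This forces block sizes [1].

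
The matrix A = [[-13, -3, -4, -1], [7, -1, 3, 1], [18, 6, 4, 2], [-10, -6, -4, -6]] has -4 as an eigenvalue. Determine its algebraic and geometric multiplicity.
The characteristic polynomial is (x + 4)^4, so the factor x + 4 appears with exponent 4: the algebraic multiplicity is 4.

rank(A + 4I) = 2, so the eigenspace has dimension 4 - 2 = 2: the geometric multiplicity is 2.

Since 2 < 4, A is not diagonalizable.

algebraic multiplicity 4, geometric multiplicity 2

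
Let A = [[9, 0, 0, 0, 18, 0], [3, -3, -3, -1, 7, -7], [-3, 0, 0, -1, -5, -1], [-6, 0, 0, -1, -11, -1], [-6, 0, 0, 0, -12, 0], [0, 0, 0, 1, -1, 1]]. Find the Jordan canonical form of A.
J = [[-3, 0, 0, 0, 0, 0], [0, -3, 0, 0, 0, 0], [0, 0, 0, 1, 0, 0], [0, 0, 0, 0, 0, 0], [0, 0, 0, 0, 0, 0], [0, 0, 0, 0, 0, 0]]

The characteristic polynomial is det(xI - A) = x^4(x + 3)^2, so the eigenvalues are -3 (algebraic multiplicity 2), 0 (algebraic multiplicity 4).

For λ = -3: rank(A + 3I) = 4. The eigenspace has dimension 6 - 4 = 2, so there are 2 Jordan blocks; the rank sequence gives block sizes [1, 1].

For λ = 0: rank(A) = 3, rank(A^2) = 2. The eigenspace has dimension 6 - 3 = 3, so there are 3 Jordan blocks; the rank sequence gives block sizes [2, 1, 1].

Assembling the blocks gives the Jordan form J above.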